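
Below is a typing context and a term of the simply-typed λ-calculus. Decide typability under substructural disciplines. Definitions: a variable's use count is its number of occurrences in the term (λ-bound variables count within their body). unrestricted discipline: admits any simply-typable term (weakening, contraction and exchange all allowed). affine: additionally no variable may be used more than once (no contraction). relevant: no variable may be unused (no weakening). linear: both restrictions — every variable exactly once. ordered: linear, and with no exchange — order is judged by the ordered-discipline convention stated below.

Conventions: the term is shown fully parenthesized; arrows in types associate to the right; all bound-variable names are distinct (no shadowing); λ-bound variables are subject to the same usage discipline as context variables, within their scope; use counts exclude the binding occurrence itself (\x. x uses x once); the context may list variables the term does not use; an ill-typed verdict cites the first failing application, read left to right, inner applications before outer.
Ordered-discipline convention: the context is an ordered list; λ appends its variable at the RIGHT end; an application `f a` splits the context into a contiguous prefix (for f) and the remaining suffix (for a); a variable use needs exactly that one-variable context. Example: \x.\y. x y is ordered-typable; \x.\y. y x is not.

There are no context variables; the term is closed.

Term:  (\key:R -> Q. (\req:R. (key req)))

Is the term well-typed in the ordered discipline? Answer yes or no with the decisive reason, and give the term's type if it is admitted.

yes — one use each (key, req); ordered split holds; term : (R -> Q) -> R -> Q
usage: key (λ-bound): 1×; req (λ-bound): 1×
left-to-right use order: key, req
typing: ✓ — (R -> Q) -> R -> Q
all disciplines: ordered ✓, linear ✓, affine ✓, relevant ✓, unrestricted ✓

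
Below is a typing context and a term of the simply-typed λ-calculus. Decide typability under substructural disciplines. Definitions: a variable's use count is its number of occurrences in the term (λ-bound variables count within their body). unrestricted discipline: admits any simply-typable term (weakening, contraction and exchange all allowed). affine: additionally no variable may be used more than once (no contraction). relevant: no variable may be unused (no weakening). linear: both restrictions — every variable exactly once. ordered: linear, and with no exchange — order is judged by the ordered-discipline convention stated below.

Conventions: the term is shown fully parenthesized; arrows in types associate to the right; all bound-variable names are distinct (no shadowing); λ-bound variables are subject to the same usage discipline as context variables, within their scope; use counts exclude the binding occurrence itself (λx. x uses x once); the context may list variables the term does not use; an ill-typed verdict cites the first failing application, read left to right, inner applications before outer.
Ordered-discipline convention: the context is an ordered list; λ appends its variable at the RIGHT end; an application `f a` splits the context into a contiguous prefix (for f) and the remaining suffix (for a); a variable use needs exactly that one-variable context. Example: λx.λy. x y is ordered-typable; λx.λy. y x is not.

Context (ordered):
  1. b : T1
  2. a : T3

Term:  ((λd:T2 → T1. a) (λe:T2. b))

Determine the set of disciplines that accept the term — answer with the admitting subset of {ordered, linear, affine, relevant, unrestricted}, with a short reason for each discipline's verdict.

admitted by: affine, unrestricted
variable uses: b ×1, a ×1, d (λ-bound) ×0, e (λ-bound) ×0
left-to-right use order: a, b
typing: well-typed — term : T3
ordered: ✗, d, e left unused
linear: ✗, d, e left unused
affine: ✓, none of b, a, d, e used more than once
relevant: ✗, d, e left unused
unrestricted: ✓, well-typed at T3; no restrictions here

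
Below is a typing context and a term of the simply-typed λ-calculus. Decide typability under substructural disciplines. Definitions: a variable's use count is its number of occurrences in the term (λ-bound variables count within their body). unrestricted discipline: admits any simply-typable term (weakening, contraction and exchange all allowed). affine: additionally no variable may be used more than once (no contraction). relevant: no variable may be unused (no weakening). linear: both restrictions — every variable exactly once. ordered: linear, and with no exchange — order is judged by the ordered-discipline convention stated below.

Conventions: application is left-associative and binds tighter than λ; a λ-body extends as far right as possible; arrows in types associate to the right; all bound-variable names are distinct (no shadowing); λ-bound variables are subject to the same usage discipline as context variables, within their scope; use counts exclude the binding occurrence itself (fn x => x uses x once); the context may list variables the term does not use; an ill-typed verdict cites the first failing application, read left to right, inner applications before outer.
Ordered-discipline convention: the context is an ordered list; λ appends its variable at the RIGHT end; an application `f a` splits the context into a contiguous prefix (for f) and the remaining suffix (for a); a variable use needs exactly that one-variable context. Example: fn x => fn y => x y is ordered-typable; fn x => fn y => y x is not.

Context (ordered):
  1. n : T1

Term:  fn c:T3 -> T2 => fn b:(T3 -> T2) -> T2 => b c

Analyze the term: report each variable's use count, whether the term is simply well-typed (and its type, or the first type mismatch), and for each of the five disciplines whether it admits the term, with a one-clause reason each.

counts: n: 0×; c (bound): 1×; b (bound): 1×
use order (left to right): b, c
typing: the term checks, with type (T3 -> T2) -> ((T3 -> T2) -> T2) -> T2
ordered: ✗, unused: n — weakening required
linear: ✗, unused: n — weakening required
affine: ✓, none of n, c, b used more than once
relevant: ✗, unused: n — weakening required
unrestricted: ✓, well-typed at (T3 -> T2) -> ((T3 -> T2) -> T2) -> T2; no restrictions here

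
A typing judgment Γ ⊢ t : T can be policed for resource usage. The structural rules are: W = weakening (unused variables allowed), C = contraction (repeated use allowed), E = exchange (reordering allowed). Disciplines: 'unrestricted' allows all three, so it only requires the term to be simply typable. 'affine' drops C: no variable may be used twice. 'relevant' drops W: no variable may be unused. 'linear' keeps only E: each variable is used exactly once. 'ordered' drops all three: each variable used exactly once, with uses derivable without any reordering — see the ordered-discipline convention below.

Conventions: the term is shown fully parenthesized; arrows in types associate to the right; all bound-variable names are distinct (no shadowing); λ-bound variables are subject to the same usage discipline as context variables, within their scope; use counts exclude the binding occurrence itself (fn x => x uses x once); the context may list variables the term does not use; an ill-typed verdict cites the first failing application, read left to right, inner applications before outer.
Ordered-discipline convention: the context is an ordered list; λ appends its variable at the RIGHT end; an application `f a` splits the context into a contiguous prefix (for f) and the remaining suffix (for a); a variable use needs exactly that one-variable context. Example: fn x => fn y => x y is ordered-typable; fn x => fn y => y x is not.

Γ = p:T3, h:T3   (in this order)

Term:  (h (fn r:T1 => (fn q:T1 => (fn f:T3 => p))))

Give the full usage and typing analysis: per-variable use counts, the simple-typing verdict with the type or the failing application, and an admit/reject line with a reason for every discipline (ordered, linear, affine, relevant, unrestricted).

counts: p: 1, h: 1, r [bound]: 0, q [bound]: 0, f [bound]: 0
left-to-right use order: h, p
typing: ill-typed: applying a non-function (T3)
ordered: ✗, a type mismatch blocks all five
linear: ✗, the type mismatch rejects it
affine: ✗, not simply typable
relevant: ✗, fails simple typing
unrestricted: ✗, a type mismatch blocks all five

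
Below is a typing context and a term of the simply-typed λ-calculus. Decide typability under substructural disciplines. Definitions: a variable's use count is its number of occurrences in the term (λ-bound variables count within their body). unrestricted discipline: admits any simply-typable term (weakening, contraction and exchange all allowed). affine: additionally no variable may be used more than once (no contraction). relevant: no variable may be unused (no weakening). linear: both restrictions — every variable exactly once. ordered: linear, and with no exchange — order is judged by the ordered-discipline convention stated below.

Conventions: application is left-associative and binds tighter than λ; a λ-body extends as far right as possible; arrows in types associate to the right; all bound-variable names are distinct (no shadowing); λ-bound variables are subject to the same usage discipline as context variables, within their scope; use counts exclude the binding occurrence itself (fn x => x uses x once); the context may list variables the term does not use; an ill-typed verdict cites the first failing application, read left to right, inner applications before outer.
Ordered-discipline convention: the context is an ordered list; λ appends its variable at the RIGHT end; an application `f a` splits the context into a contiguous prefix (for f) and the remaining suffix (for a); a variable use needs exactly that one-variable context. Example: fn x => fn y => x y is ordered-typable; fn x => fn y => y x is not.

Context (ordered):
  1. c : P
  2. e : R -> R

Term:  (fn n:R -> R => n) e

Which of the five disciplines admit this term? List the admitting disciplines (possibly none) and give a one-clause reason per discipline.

admitted by: affine, unrestricted
use counts: c: 0, e: 1, n (bound): 1
use order (left to right): n, e
typing: ✓ — R -> R
ordered: ✗, c never used (weakening)
linear: ✗, c never used (weakening)
affine: ✓, c, e, n: no repeats, contraction unneeded
relevant: ✗, c never used (weakening)
unrestricted: ✓, simply typable at R -> R; W, C, E all held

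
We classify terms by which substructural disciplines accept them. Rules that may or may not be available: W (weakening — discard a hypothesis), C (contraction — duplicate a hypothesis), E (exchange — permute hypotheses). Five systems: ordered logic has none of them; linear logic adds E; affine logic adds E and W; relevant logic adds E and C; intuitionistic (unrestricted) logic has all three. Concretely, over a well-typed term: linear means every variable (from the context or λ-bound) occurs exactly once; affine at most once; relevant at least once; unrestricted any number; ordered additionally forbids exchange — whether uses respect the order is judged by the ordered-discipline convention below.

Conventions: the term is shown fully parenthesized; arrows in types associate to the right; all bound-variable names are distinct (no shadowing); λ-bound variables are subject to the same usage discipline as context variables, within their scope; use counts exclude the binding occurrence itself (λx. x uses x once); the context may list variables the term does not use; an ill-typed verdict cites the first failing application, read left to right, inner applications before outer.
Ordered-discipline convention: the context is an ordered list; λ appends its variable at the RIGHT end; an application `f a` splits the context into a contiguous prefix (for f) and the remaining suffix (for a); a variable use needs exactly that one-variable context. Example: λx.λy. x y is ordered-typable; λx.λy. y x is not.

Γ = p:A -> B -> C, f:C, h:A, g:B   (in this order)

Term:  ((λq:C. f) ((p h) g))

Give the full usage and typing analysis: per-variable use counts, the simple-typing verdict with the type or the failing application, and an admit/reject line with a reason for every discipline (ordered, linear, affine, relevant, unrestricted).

variable uses: p: 1×; f: 1×; h: 1×; g: 1×; q [bound]: 0×
uses in reading order: f, p, h, g
typing: well-typed at C
ordered ✗ (needs weakening: q unused)
linear ✗ (needs weakening: q unused)
affine ✓ (at most one use each (p, f, h, g, q))
relevant ✗ (needs weakening: q unused)
unrestricted ✓ (type-checks (C) and nothing is barred)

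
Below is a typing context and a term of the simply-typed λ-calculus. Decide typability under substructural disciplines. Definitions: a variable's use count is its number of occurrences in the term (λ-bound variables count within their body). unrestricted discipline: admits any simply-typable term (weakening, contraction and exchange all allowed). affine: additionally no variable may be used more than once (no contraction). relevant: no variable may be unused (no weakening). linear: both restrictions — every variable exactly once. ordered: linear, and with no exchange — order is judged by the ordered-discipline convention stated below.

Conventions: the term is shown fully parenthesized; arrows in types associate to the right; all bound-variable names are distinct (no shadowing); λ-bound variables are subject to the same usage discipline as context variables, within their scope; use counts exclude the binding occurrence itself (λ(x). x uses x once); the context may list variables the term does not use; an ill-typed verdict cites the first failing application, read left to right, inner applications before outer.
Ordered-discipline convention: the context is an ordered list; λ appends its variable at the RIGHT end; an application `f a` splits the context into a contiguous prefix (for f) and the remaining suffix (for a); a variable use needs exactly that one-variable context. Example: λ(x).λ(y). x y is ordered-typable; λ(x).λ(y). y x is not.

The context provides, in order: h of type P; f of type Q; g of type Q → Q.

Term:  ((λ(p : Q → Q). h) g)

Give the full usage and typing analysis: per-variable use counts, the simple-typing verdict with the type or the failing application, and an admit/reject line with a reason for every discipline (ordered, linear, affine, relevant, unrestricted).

counts: h: 1×; f: 0×; g: 1×; p (λ-bound): 0×
use order (left to right): h, g
typing: ✓ — P
ordered ✗ (f, p left unused)
linear ✗ (f, p left unused)
affine ✓ (at most one use each (h, f, g, p))
relevant ✗ (f, p left unused)
unrestricted ✓ (type-checks (P) and nothing is barred)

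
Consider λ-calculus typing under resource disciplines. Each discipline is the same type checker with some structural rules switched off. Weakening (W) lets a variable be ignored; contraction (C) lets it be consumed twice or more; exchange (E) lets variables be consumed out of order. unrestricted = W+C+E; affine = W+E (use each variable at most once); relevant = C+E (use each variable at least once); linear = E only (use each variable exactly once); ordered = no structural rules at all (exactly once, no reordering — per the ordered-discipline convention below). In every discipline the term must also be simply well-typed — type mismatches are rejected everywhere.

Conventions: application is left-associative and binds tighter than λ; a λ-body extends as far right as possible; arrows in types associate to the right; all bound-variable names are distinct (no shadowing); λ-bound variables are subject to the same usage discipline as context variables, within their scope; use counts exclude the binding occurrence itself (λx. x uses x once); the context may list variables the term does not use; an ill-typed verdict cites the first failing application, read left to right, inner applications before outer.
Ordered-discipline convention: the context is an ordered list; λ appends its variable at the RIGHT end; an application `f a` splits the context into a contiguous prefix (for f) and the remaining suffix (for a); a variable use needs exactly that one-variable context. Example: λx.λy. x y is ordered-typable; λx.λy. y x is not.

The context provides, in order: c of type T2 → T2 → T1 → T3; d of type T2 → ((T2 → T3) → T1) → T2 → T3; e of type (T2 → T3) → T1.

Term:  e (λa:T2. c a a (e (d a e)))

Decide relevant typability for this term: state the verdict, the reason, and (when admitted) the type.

yes — at least one use each (c, d, e, a); term : T1
usage: c: 1×, d: 1×, e: 3×, a (bound): 3×
order of uses: e, c, a, a, e, d, a, e
typing: ✓ — T1
across the five disciplines: ordered ✗; linear ✗; affine ✗; relevant ✓; unrestricted ✓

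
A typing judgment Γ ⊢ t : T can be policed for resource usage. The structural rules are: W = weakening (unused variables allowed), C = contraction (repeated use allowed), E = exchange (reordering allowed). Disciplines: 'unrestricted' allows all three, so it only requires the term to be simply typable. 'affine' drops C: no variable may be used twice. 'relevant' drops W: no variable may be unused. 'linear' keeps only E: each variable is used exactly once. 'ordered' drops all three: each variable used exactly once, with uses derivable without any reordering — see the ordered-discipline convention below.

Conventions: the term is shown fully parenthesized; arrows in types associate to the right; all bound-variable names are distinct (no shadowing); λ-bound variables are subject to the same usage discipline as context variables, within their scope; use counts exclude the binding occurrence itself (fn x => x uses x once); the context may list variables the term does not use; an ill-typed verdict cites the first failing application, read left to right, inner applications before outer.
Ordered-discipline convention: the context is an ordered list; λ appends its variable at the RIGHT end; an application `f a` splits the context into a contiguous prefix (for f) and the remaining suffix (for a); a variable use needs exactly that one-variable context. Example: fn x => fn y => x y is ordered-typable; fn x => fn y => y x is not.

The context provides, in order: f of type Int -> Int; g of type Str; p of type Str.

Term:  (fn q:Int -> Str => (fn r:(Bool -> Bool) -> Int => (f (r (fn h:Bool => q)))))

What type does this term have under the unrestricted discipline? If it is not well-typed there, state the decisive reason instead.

not well-typed under unrestricted — a type mismatch blocks all five
variable uses: f=1; g=0; p=0; q (bound)=1; r (bound)=1; h (bound)=0
left-to-right use order: f, r, q
typing: ill-typed: an argument Bool -> Int -> Str mismatches the expected Bool -> Bool
per-discipline verdicts: ordered ✗, linear ✗, affine ✗, relevant ✗, unrestricted ✗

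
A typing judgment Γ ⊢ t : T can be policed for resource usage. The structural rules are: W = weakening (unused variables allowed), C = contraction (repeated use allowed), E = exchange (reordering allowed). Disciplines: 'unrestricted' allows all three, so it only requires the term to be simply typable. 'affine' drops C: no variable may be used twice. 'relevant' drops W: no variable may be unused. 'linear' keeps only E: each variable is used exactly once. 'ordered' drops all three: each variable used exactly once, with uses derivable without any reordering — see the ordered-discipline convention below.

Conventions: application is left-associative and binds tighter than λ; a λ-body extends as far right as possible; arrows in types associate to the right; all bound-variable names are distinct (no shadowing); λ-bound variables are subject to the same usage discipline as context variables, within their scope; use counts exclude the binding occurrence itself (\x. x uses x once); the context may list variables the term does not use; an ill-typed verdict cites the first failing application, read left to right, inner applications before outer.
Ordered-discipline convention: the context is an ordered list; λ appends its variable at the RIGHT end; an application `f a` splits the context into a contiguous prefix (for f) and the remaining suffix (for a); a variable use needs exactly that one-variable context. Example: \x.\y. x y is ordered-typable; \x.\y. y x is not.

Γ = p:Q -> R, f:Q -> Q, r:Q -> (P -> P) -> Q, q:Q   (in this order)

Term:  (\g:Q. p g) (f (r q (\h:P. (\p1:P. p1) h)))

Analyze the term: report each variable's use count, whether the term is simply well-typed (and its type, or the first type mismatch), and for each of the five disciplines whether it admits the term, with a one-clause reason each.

counts: p: 1×; f: 1×; r: 1×; q: 1×; g [bound]: 1×; h [bound]: 1×; p1 [bound]: 1×
uses in reading order: p, g, f, r, q, p1, h
typing: well-typed at R
ordered: ✓ — one use each (p, f, r, q, g, h, p1); ordered split holds
linear: ✓ — single use per variable (p, f, r, q, g, h, p1)
affine: ✓ — none of p, f, r, q, g, h, p1 used more than once
relevant: ✓ — at least one use each (p, f, r, q, g, h, p1)
unrestricted: ✓ — well-typed at R; no restrictions here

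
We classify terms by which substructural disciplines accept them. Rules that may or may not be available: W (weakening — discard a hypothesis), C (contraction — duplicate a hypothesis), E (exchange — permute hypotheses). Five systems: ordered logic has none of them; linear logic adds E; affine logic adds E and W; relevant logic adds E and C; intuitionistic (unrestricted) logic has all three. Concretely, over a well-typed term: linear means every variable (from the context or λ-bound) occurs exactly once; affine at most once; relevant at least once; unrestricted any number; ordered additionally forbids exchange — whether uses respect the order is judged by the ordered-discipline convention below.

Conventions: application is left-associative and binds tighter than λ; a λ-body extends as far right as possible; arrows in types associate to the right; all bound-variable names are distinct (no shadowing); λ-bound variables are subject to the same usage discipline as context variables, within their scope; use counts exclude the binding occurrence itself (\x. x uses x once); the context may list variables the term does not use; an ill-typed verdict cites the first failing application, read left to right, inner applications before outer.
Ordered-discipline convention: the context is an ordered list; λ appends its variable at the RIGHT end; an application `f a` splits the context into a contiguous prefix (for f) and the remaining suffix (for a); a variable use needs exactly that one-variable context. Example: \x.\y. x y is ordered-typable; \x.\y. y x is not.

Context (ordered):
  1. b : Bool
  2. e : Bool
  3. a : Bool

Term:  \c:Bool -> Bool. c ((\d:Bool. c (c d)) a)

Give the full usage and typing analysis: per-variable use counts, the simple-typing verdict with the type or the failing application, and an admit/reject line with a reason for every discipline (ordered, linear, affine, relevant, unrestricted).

counts: b=0, e=0, a=1, c (bound)=3, d (bound)=1
left-to-right use order: c, c, c, d, a
typing: ✓ — (Bool -> Bool) -> Bool
ordered: ✗, c ×3 used more than once (contraction); b, e left unused
linear: ✗, c ×3 used more than once (contraction); b, e left unused
affine: ✗, c ×3 used more than once (contraction)
relevant: ✗, b, e left unused
unrestricted: ✓, well-typed at (Bool -> Bool) -> Bool; no restrictions here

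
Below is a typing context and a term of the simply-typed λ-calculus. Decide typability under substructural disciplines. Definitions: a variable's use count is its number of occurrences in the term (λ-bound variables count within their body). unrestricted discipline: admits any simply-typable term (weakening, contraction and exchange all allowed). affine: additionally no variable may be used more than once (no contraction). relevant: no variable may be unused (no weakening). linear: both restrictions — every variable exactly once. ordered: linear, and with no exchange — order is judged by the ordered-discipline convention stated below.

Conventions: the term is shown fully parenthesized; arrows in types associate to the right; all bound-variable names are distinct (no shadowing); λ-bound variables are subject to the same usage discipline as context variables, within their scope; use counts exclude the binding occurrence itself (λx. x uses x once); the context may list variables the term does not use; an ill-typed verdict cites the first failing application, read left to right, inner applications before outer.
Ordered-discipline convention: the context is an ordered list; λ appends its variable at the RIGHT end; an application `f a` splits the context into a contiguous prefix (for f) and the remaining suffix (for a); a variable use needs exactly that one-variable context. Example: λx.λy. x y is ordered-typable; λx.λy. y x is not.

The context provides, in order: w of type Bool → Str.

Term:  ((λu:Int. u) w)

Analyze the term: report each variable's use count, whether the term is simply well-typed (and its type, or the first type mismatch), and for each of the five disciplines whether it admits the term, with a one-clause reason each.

counts: w ×1; u (λ-bound) ×1
uses in reading order: u, w
typing: ill-typed: an application expects Int but receives Bool → Str
ordered ✗ (not simply typable)
linear ✗ (fails simple typing)
affine ✗ (a type mismatch blocks all five)
relevant ✗ (the type mismatch rejects it)
unrestricted ✗ (not simply typable)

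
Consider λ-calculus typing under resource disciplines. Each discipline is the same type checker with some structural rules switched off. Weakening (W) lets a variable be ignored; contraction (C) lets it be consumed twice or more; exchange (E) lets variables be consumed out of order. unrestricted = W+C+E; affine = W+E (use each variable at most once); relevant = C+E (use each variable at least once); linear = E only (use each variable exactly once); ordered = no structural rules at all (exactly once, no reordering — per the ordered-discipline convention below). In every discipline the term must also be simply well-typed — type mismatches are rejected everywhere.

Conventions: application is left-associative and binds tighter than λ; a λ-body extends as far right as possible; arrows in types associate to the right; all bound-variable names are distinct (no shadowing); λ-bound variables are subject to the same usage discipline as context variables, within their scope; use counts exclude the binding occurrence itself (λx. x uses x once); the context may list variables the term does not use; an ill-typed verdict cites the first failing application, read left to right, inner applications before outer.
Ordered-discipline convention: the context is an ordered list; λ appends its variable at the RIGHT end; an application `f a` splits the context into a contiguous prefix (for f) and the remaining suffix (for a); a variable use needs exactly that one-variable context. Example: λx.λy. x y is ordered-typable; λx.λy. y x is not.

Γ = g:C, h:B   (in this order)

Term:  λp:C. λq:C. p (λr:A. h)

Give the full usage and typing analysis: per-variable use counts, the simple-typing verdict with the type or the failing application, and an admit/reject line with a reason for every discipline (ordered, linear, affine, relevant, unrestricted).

usage: g: 0, h: 1, p (bound): 1, q (bound): 0, r (bound): 0
use order (left to right): p, h
typing: ill-typed: non-function type C applied to an argument
ordered ✗ (the type mismatch rejects it)
linear ✗ (not simply typable)
affine ✗ (fails simple typing)
relevant ✗ (a type mismatch blocks all five)
unrestricted ✗ (the type mismatch rejects it)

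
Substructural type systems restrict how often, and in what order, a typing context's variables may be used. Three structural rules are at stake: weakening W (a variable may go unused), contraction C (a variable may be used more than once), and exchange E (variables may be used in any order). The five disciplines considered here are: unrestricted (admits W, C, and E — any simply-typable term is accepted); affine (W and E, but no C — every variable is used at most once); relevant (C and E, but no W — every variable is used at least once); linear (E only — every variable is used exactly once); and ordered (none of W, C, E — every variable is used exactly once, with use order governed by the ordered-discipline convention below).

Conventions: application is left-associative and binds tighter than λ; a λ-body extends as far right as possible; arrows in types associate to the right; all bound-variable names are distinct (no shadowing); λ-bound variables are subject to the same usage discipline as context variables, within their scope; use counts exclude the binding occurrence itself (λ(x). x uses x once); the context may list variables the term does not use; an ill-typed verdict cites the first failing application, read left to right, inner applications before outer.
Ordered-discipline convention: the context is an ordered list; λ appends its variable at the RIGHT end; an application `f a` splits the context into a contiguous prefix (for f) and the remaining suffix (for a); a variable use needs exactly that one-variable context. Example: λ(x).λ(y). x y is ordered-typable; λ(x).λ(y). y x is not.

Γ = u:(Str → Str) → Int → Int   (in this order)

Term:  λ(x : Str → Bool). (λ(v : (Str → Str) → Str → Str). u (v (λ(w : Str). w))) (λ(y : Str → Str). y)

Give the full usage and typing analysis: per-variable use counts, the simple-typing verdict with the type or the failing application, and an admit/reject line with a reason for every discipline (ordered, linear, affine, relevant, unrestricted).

usage: u ×1; x (λ-bound) ×0; v (λ-bound) ×1; w (λ-bound) ×1; y (λ-bound) ×1
order of uses: u, v, w, y
typing: well-typed — term : (Str → Bool) → Int → Int
ordered: ✗, x never used (weakening)
linear: ✗, x never used (weakening)
affine: ✓, u, x, v, w, y: no repeats, contraction unneeded
relevant: ✗, x never used (weakening)
unrestricted: ✓, well-typed at (Str → Bool) → Int → Int; no restrictions here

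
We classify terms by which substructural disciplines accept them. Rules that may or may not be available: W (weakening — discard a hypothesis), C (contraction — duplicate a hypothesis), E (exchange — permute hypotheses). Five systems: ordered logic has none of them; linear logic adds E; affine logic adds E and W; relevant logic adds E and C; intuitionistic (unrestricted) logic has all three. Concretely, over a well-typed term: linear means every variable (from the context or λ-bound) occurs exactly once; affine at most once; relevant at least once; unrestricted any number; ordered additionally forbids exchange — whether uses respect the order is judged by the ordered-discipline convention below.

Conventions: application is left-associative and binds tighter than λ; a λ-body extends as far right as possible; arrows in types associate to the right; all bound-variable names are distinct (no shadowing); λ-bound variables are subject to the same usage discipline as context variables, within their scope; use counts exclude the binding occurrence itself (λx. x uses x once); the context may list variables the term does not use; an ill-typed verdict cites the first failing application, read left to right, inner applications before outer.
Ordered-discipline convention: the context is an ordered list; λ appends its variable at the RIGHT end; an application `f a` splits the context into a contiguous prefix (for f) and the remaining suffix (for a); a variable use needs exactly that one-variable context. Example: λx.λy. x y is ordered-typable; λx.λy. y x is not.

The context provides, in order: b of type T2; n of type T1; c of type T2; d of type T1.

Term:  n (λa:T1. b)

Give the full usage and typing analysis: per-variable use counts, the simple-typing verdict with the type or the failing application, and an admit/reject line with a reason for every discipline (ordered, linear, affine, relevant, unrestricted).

usage: b: 1×, n: 1×, c: 0×, d: 0×, a (bound): 0×
use order (left to right): n, b
typing: ill-typed: non-arrow in function slot: T1
ordered: ✗ — fails simple typing
linear: ✗ — a type mismatch blocks all five
affine: ✗ — the type mismatch rejects it
relevant: ✗ — not simply typable
unrestricted: ✗ — fails simple typing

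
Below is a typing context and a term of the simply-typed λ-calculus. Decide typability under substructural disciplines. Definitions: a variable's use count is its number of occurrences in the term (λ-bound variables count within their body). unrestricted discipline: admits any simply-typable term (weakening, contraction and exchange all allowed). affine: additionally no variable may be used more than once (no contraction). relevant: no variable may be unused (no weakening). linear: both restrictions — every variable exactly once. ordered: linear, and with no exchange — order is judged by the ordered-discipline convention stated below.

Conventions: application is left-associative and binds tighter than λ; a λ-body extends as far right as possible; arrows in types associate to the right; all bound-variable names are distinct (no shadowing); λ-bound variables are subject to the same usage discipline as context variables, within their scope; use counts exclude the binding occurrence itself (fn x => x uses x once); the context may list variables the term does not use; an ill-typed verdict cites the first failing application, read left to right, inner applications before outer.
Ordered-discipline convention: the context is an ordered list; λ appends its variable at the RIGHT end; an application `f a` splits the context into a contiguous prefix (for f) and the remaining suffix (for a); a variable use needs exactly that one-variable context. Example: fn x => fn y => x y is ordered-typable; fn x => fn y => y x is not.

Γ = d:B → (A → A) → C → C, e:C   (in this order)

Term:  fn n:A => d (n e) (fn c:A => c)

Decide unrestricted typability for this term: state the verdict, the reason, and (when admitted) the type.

no — fails simple typing
variable uses: d: 1; e: 1; n (λ-bound): 1; c (λ-bound): 1
use order (left to right): d, n, e, c
typing: ill-typed: non-arrow in function slot: A
across the five disciplines: ordered ✗, linear ✗, affine ✗, relevant ✗, unrestricted ✗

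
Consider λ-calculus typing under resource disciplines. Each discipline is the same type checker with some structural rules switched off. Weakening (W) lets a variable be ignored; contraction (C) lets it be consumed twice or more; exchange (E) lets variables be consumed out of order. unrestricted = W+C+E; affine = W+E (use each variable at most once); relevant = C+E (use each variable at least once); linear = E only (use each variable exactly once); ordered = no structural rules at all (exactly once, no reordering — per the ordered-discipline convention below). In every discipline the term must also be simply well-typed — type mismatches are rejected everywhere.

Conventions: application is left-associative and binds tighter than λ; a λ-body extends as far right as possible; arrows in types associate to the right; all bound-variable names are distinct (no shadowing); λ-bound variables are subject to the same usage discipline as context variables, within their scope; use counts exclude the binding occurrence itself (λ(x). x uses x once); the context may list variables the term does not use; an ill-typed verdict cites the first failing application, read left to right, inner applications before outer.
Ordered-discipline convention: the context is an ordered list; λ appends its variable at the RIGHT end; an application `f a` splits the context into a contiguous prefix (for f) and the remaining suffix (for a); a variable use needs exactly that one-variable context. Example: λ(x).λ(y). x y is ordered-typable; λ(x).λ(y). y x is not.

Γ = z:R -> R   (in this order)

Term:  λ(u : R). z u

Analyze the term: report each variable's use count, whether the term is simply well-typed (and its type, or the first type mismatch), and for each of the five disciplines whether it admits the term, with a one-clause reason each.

use counts: z=1, u (bound)=1
use order (left to right): z, u
typing: well-typed — term : R -> R
ordered: ✓, z, u once each; derivable with no W/C/E
linear: ✓, z, u: one use apiece
affine: ✓, none of z, u used more than once
relevant: ✓, at least one use each (z, u)
unrestricted: ✓, simply typable at R -> R; W, C, E all held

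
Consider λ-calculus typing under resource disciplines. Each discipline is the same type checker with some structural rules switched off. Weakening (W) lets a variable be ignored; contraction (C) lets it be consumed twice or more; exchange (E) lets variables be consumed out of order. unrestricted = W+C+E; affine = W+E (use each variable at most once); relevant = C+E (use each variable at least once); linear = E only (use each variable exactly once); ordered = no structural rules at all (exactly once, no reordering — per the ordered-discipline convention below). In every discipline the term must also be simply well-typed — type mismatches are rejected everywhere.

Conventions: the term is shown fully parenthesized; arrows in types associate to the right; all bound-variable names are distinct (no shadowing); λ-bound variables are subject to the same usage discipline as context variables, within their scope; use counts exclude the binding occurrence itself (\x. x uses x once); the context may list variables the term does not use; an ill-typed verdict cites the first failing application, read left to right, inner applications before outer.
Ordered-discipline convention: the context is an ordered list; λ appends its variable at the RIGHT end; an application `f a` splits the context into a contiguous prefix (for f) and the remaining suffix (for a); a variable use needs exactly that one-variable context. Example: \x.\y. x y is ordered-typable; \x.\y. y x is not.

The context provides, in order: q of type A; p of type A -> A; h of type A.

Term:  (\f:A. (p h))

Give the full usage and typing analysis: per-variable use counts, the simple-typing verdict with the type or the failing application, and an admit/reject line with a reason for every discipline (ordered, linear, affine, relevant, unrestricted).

use counts: q=0; p=1; h=1; f (bound)=0
use order (left to right): p, h
typing: well-typed at A -> A
ordered ✗ (needs weakening: q, f unused)
linear ✗ (needs weakening: q, f unused)
affine ✓ (q, p, h, f: no repeats, contraction unneeded)
relevant ✗ (needs weakening: q, f unused)
unrestricted ✓ (well-typed at A -> A; no restrictions here)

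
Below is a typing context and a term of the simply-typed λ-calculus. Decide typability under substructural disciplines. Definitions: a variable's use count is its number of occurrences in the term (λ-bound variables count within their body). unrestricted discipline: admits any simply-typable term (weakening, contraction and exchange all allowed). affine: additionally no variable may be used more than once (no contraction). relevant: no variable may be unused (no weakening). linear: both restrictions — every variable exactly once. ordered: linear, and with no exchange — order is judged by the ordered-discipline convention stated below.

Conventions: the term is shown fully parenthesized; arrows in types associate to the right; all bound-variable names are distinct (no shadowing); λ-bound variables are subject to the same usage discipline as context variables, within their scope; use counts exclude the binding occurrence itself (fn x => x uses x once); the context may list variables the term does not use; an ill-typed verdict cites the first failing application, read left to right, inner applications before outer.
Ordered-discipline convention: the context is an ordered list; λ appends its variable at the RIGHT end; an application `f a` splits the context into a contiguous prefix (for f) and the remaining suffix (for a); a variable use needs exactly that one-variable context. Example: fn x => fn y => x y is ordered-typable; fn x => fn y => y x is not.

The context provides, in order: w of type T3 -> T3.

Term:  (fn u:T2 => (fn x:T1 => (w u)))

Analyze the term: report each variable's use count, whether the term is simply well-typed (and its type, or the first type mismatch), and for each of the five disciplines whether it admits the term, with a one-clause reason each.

variable uses: w=1, u [bound]=1, x [bound]=0
uses in reading order: w, u
typing: ill-typed: an application expects T3 but receives T2
ordered: ✗, fails simple typing
linear: ✗, a type mismatch blocks all five
affine: ✗, the type mismatch rejects it
relevant: ✗, not simply typable
unrestricted: ✗, fails simple typing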